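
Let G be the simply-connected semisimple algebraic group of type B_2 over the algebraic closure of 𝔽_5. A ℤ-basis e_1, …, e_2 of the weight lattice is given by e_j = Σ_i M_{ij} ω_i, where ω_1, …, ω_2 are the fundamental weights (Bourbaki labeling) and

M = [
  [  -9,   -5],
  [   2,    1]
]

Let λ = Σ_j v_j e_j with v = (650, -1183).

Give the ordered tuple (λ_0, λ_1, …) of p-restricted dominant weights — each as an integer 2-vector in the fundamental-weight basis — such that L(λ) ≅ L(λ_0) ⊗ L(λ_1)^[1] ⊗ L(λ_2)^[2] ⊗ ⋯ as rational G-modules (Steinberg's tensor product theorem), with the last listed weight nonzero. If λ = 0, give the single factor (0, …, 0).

In the fundamental-weight basis, λ has coordinates c = M·v (v = (650, -1183)):
  c_1 = -9*650 + -5*-1183 = 65
  c_2 = 2*650 + 1*-1183 = 117
Base-5 expansion of each c_i:
  c_1 = 65 = 0·5^0 + 3·5^1 + 2·5^2
  c_2 = 117 = 2·5^0 + 3·5^1 + 4·5^2
Factor λ_0 = (0, 2)
Factor λ_1 = (3, 3)
Factor λ_2 = (2, 4)

((0, 2), (3, 3), (2, 4))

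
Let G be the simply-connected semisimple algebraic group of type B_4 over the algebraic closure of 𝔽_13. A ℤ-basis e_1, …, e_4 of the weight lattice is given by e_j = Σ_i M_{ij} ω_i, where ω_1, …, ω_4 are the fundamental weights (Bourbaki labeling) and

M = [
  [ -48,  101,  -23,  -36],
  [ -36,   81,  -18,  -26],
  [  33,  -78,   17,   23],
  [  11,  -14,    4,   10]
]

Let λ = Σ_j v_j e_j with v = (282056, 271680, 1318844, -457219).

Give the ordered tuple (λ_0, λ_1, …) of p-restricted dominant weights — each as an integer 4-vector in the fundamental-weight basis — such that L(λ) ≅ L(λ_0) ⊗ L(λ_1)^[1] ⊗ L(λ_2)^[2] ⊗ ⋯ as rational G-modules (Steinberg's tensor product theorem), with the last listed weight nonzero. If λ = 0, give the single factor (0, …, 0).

((8, 7, 7, 7), (6, 4, 12, 6), (6, 3, 7, 0), (12, 0, 9, 1))

ω-coordinates c = M·v, v = (282056, 271680, 1318844, -457219):
  c_1 = -48*282056 + 101*271680 + -23*1318844 + -36*-457219 = 27464
  c_2 = -36*282056 + 81*271680 + -18*1318844 + -26*-457219 = 566
  c_3 = 33*282056 + -78*271680 + 17*1318844 + 23*-457219 = 21119
  c_4 = 11*282056 + -14*271680 + 4*1318844 + 10*-457219 = 2282
Base-13 expansion of each c_i:
  c_1 = 27464 = 8·13^0 + 6·13^1 + 6·13^2 + 12·13^3
  c_2 = 566 = 7·13^0 + 4·13^1 + 3·13^2
  c_3 = 21119 = 7·13^0 + 12·13^1 + 7·13^2 + 9·13^3
  c_4 = 2282 = 7·13^0 + 6·13^1 + 0·13^2 + 1·13^3
λ_0 = (8, 7, 7, 7)
λ_1 = (6, 4, 12, 6)
λ_2 = (6, 3, 7, 0)
λ_3 = (12, 0, 9, 1)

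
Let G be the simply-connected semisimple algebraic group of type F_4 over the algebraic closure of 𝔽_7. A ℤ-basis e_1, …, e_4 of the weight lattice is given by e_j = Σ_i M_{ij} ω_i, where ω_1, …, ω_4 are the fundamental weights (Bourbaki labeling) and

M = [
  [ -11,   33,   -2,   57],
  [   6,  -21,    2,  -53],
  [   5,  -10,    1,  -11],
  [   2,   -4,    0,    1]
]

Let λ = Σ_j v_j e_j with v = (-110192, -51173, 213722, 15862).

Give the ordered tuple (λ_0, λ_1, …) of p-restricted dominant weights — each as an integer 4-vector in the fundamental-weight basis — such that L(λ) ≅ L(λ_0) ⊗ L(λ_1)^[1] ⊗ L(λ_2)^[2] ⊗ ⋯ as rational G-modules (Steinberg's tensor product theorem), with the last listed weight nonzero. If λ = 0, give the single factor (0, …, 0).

Change of basis e → ω: c = M·v where v = (-110192, -51173, 213722, 15862):
  c_1 = (-11)·(-110192) + (33)·(-51173) + (-2)·(213722) + (57)·(15862) = 93
  c_2 = (6)·(-110192) + (-21)·(-51173) + (2)·(213722) + (-53)·(15862) = 239
  c_3 = (5)·(-110192) + (-10)·(-51173) + (1)·(213722) + (-11)·(15862) = 10
  c_4 = (2)·(-110192) + (-4)·(-51173) + (0)·(213722) + (1)·(15862) = 170
Writing each c_i in base p = 7:
  c_1 = 93 = 2·7^0 + 6·7^1 + 1·7^2
  c_2 = 239 = 1·7^0 + 6·7^1 + 4·7^2
  c_3 = 10 = 3·7^0 + 1·7^1
  c_4 = 170 = 2·7^0 + 3·7^1 + 3·7^2
p-restricted factor λ_0 = (2, 1, 3, 2)
p-restricted factor λ_1 = (6, 6, 1, 3)
p-restricted factor λ_2 = (1, 4, 0, 3)

((2, 1, 3, 2), (6, 6, 1, 3), (1, 4, 0, 3))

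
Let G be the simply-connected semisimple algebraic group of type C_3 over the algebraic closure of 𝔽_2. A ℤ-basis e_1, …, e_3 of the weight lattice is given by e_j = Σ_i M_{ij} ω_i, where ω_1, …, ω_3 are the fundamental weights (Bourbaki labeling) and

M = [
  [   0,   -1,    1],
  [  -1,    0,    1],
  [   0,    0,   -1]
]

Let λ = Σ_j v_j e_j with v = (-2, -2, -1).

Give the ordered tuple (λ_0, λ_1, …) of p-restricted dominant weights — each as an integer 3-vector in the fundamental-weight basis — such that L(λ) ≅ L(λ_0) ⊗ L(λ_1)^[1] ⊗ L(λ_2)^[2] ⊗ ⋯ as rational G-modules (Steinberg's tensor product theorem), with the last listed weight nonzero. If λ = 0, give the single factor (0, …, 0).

((1, 1, 1),)

Converting to the ω-basis (c_i = row i of M dotted with v = (-2, -2, -1)):
  c_1 = (0)·(-2) + (-1)·(-2) + (1)·(-1) = 1
  c_2 = (-1)·(-2) + (0)·(-2) + (1)·(-1) = 1
  c_3 = (0)·(-2) + (0)·(-2) + (-1)·(-1) = 1
Writing each c_i in base p = 2:
  c_1 = 1 = 1·2^0
  c_2 = 1 = 1·2^0
  c_3 = 1 = 1·2^0
Factor λ_0 = (1, 1, 1)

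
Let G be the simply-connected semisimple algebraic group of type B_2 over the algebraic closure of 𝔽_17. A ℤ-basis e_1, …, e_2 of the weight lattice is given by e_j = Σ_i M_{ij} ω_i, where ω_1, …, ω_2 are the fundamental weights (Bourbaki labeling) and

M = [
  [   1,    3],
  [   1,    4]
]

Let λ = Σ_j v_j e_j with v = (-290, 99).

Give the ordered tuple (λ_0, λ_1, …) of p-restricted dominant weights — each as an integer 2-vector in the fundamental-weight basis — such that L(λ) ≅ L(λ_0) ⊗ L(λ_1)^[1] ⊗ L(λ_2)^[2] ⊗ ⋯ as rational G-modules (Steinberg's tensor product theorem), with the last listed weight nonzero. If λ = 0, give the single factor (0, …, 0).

((7, 4), (0, 6))

Change of basis e → ω: c = M·v where v = (-290, 99):
  c_1 = 1*-290 + 3*99 = 7
  c_2 = 1*-290 + 4*99 = 106
p = 17; digits c_i = Σ_j d_{ij}·17^j, 0 ≤ d_{ij} < 17:
  c_1 = 7 = 7·17^0
  c_2 = 106 = 4·17^0 + 6·17^1
Factor λ_0 = (7, 4)
Factor λ_1 = (0, 6)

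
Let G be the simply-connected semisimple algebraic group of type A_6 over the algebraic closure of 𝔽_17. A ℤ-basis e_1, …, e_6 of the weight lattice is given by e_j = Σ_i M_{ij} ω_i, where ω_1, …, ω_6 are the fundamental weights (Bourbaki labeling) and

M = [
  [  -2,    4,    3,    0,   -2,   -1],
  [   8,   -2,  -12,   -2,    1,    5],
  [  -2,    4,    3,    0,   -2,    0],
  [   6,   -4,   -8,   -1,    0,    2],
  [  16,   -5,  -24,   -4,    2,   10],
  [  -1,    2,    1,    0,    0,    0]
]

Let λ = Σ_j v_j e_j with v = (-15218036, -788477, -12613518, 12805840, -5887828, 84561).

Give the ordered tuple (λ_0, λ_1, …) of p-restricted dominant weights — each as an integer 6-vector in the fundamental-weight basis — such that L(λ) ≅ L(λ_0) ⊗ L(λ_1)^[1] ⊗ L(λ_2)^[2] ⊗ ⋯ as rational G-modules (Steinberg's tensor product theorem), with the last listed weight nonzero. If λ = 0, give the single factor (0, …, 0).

In the fundamental-weight basis, λ has coordinates c = M·v (v = (-15218036, -788477, -12613518, 12805840, -5887828, 84561)):
  c_1 = -2*-15218036 + 4*-788477 + 3*-12613518 + 0*12805840 + -2*-5887828 + -1*84561 = 1132705
  c_2 = 8*-15218036 + -2*-788477 + -12*-12613518 + -2*12805840 + 1*-5887828 + 5*84561 = 118179
  c_3 = -2*-15218036 + 4*-788477 + 3*-12613518 + 0*12805840 + -2*-5887828 + 0*84561 = 1217266
  c_4 = 6*-15218036 + -4*-788477 + -8*-12613518 + -1*12805840 + 0*-5887828 + 2*84561 = 117118
  c_5 = 16*-15218036 + -5*-788477 + -24*-12613518 + -4*12805840 + 2*-5887828 + 10*84561 = 1024835
  c_6 = -1*-15218036 + 2*-788477 + 1*-12613518 + 0*12805840 + 0*-5887828 + 0*84561 = 1027564
Writing each c_i in base p = 17:
  c_1 = 1132705 = 12·17^0 + 6·17^1 + 9·17^2 + 9·17^3 + 13·17^4
  c_2 = 118179 = 12·17^0 + 15·17^1 + 0·17^2 + 7·17^3 + 1·17^4
  c_3 = 1217266 = 15·17^0 + 16·17^1 + 12·17^2 + 9·17^3 + 14·17^4
  c_4 = 117118 = 5·17^0 + 4·17^1 + 14·17^2 + 6·17^3 + 1·17^4
  c_5 = 1024835 = 7·17^0 + 2·17^1 + 10·17^2 + 4·17^3 + 12·17^4
  c_6 = 1027564 = 16·17^0 + 9·17^1 + 2·17^2 + 5·17^3 + 12·17^4
p-restricted factor λ_0 = (12, 12, 15, 5, 7, 16)
p-restricted factor λ_1 = (6, 15, 16, 4, 2, 9)
p-restricted factor λ_2 = (9, 0, 12, 14, 10, 2)
p-restricted factor λ_3 = (9, 7, 9, 6, 4, 5)
p-restricted factor λ_4 = (13, 1, 14, 1, 12, 12)

((12, 12, 15, 5, 7, 16), (6, 15, 16, 4, 2, 9), (9, 0, 12, 14, 10, 2), (9, 7, 9, 6, 4, 5), (13, 1, 14, 1, 12, 12))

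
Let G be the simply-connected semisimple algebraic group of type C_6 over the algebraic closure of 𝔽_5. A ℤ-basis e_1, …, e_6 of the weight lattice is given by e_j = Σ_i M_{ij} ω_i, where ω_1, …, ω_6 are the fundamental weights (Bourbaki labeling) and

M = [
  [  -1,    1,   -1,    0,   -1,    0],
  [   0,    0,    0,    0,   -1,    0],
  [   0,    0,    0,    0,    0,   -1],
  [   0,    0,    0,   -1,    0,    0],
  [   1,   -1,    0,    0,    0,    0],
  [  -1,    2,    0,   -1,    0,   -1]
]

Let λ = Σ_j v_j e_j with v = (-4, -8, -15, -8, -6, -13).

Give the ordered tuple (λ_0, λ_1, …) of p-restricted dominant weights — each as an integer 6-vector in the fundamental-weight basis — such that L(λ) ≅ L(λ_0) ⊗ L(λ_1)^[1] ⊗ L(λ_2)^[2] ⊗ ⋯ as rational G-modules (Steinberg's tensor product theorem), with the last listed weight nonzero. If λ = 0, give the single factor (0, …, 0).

Compute c_i = Σ_j M_{ij} v_j with v = (-4, -8, -15, -8, -6, -13):
  c_1 = (-1)·(-4) + (1)·(-8) + (-1)·(-15) + (0)·(-8) + (-1)·(-6) + (0)·(-13) = 17
  c_2 = (0)·(-4) + (0)·(-8) + (0)·(-15) + (0)·(-8) + (-1)·(-6) + (0)·(-13) = 6
  c_3 = (0)·(-4) + (0)·(-8) + (0)·(-15) + (0)·(-8) + (0)·(-6) + (-1)·(-13) = 13
  c_4 = (0)·(-4) + (0)·(-8) + (0)·(-15) + (-1)·(-8) + (0)·(-6) + (0)·(-13) = 8
  c_5 = (1)·(-4) + (-1)·(-8) + (0)·(-15) + (0)·(-8) + (0)·(-6) + (0)·(-13) = 4
  c_6 = (-1)·(-4) + (2)·(-8) + (0)·(-15) + (-1)·(-8) + (0)·(-6) + (-1)·(-13) = 9
Writing each c_i in base p = 5:
  c_1 = 17 = 2·5^0 + 3·5^1
  c_2 = 6 = 1·5^0 + 1·5^1
  c_3 = 13 = 3·5^0 + 2·5^1
  c_4 = 8 = 3·5^0 + 1·5^1
  c_5 = 4 = 4·5^0
  c_6 = 9 = 4·5^0 + 1·5^1
Factor λ_0 = (2, 1, 3, 3, 4, 4)
Factor λ_1 = (3, 1, 2, 1, 0, 1)

((2, 1, 3, 3, 4, 4), (3, 1, 2, 1, 0, 1))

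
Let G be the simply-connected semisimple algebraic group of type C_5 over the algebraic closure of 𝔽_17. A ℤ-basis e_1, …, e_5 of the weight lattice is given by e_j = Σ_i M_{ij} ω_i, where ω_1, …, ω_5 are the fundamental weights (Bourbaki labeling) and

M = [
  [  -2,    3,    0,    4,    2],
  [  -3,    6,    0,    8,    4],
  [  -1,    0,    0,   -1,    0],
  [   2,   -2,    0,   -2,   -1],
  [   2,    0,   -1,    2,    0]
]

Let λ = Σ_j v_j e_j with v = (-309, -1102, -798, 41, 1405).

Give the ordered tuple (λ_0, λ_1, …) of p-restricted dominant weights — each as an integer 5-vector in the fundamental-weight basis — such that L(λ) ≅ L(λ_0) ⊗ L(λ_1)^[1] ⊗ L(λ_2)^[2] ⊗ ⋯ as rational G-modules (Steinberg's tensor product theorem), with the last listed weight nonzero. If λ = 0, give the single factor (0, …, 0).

Compute c_i = Σ_j M_{ij} v_j with v = (-309, -1102, -798, 41, 1405):
  c_1 = (-2)·(-309) + (3)·(-1102) + (0)·(-798) + (4)·(41) + (2)·(1405) = 286
  c_2 = (-3)·(-309) + (6)·(-1102) + (0)·(-798) + (8)·(41) + (4)·(1405) = 263
  c_3 = (-1)·(-309) + (0)·(-1102) + (0)·(-798) + (-1)·(41) + (0)·(1405) = 268
  c_4 = (2)·(-309) + (-2)·(-1102) + (0)·(-798) + (-2)·(41) + (-1)·(1405) = 99
  c_5 = (2)·(-309) + (0)·(-1102) + (-1)·(-798) + (2)·(41) + (0)·(1405) = 262
Expand coordinatewise in base 17:
  c_1 = 286 = 14·17^0 + 16·17^1
  c_2 = 263 = 8·17^0 + 15·17^1
  c_3 = 268 = 13·17^0 + 15·17^1
  c_4 = 99 = 14·17^0 + 5·17^1
  c_5 = 262 = 7·17^0 + 15·17^1
Factor λ_0 = (14, 8, 13, 14, 7)
Factor λ_1 = (16, 15, 15, 5, 15)

((14, 8, 13, 14, 7), (16, 15, 15, 5, 15))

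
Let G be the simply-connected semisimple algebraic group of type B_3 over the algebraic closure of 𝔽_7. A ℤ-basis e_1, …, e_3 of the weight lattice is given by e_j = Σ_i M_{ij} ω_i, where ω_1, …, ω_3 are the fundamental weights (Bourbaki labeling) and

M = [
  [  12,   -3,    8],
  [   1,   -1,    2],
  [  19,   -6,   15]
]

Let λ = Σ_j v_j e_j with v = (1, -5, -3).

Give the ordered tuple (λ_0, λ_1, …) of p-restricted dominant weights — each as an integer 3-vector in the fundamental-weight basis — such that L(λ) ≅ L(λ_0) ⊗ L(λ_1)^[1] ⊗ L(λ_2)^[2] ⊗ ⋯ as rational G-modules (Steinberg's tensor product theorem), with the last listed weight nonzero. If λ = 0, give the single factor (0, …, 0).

In the fundamental-weight basis, λ has coordinates c = M·v (v = (1, -5, -3)):
  c_1 = 12*1 + -3*-5 + 8*-3 = 3
  c_2 = 1*1 + -1*-5 + 2*-3 = 0
  c_3 = 19*1 + -6*-5 + 15*-3 = 4
Base-7 expansion of each c_i:
  c_1 = 3 = 3·7^0
  c_2 = 0
  c_3 = 4 = 4·7^0
λ_0 = (3, 0, 4)

((3, 0, 4),)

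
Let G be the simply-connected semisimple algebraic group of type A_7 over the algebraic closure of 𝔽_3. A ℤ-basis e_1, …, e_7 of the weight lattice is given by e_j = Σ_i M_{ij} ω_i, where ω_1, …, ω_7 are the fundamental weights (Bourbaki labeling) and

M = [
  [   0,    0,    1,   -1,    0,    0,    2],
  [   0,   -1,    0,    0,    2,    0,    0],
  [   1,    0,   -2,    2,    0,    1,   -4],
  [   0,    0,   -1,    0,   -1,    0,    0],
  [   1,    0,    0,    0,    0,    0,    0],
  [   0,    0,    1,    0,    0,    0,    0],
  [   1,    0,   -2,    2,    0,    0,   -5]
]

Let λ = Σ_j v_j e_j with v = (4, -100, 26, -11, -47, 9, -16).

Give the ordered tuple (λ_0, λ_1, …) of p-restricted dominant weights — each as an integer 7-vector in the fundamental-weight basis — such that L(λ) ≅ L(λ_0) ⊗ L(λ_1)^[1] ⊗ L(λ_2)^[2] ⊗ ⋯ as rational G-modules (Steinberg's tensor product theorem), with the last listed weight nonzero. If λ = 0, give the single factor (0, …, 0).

Compute c_i = Σ_j M_{ij} v_j with v = (4, -100, 26, -11, -47, 9, -16):
  c_1 = 0·4 + (0)·(-100) + 1·26 + (-1)·(-11) + (0)·(-47) + 0·9 + (2)·(-16) = 5
  c_2 = 0·4 + (-1)·(-100) + 0·26 + (0)·(-11) + (2)·(-47) + 0·9 + (0)·(-16) = 6
  c_3 = 1·4 + (0)·(-100) + (-2)·(26) + (2)·(-11) + (0)·(-47) + 1·9 + (-4)·(-16) = 3
  c_4 = 0·4 + (0)·(-100) + (-1)·(26) + (0)·(-11) + (-1)·(-47) + 0·9 + (0)·(-16) = 21
  c_5 = 1·4 + (0)·(-100) + 0·26 + (0)·(-11) + (0)·(-47) + 0·9 + (0)·(-16) = 4
  c_6 = 0·4 + (0)·(-100) + 1·26 + (0)·(-11) + (0)·(-47) + 0·9 + (0)·(-16) = 26
  c_7 = 1·4 + (0)·(-100) + (-2)·(26) + (2)·(-11) + (0)·(-47) + 0·9 + (-5)·(-16) = 10
Writing each c_i in base p = 3:
  c_1 = 5 = 2·3^0 + 1·3^1
  c_2 = 6 = 0·3^0 + 2·3^1
  c_3 = 3 = 0·3^0 + 1·3^1
  c_4 = 21 = 0·3^0 + 1·3^1 + 2·3^2
  c_5 = 4 = 1·3^0 + 1·3^1
  c_6 = 26 = 2·3^0 + 2·3^1 + 2·3^2
  c_7 = 10 = 1·3^0 + 0·3^1 + 1·3^2
p-restricted factor λ_0 = (2, 0, 0, 0, 1, 2, 1)
p-restricted factor λ_1 = (1, 2, 1, 1, 1, 2, 0)
p-restricted factor λ_2 = (0, 0, 0, 2, 0, 2, 1)

((2, 0, 0, 0, 1, 2, 1), (1, 2, 1, 1, 1, 2, 0), (0, 0, 0, 2, 0, 2, 1))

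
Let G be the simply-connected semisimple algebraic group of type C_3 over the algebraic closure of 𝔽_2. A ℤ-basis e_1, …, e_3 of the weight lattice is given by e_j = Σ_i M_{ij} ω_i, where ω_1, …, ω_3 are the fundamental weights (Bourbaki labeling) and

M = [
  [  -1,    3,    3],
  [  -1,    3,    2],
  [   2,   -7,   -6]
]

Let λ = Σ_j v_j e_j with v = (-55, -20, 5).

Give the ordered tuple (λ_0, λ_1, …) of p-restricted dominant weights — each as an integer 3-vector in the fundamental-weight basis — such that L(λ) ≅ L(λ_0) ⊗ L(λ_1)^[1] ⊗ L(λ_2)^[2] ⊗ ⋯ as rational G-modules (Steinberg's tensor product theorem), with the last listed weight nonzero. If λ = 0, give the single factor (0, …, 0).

((0, 1, 0), (1, 0, 0), (0, 1, 0), (1, 0, 0))

In the fundamental-weight basis, λ has coordinates c = M·v (v = (-55, -20, 5)):
  c_1 = -1*-55 + 3*-20 + 3*5 = 10
  c_2 = -1*-55 + 3*-20 + 2*5 = 5
  c_3 = 2*-55 + -7*-20 + -6*5 = 0
Writing each c_i in base p = 2:
  c_1 = 10 = 0·2^0 + 1·2^1 + 0·2^2 + 1·2^3
  c_2 = 5 = 1·2^0 + 0·2^1 + 1·2^2
  c_3 = 0
λ_0 = (0, 1, 0)
λ_1 = (1, 0, 0)
λ_2 = (0, 1, 0)
λ_3 = (1, 0, 0)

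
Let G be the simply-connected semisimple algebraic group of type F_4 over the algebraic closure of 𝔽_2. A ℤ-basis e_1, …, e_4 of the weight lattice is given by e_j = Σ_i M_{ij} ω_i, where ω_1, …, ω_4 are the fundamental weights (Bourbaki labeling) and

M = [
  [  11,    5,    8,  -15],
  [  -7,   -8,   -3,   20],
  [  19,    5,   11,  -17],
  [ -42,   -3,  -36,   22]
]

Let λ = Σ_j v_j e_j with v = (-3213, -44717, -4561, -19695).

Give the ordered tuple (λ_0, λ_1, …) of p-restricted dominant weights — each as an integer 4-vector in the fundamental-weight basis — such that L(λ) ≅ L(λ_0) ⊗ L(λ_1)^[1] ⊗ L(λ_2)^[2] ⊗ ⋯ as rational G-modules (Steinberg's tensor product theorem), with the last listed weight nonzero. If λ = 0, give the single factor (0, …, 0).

Converting to the ω-basis (c_i = row i of M dotted with v = (-3213, -44717, -4561, -19695)):
  c_1 = 11*-3213 + 5*-44717 + 8*-4561 + -15*-19695 = 9
  c_2 = -7*-3213 + -8*-44717 + -3*-4561 + 20*-19695 = 10
  c_3 = 19*-3213 + 5*-44717 + 11*-4561 + -17*-19695 = 12
  c_4 = -42*-3213 + -3*-44717 + -36*-4561 + 22*-19695 = 3
p = 2; digits c_i = Σ_j d_{ij}·2^j, 0 ≤ d_{ij} < 2:
  c_1 = 9 = 1·2^0 + 0·2^1 + 0·2^2 + 1·2^3
  c_2 = 10 = 0·2^0 + 1·2^1 + 0·2^2 + 1·2^3
  c_3 = 12 = 0·2^0 + 0·2^1 + 1·2^2 + 1·2^3
  c_4 = 3 = 1·2^0 + 1·2^1
p-restricted factor λ_0 = (1, 0, 0, 1)
p-restricted factor λ_1 = (0, 1, 0, 1)
p-restricted factor λ_2 = (0, 0, 1, 0)
p-restricted factor λ_3 = (1, 1, 1, 0)

((1, 0, 0, 1), (0, 1, 0, 1), (0, 0, 1, 0), (1, 1, 1, 0))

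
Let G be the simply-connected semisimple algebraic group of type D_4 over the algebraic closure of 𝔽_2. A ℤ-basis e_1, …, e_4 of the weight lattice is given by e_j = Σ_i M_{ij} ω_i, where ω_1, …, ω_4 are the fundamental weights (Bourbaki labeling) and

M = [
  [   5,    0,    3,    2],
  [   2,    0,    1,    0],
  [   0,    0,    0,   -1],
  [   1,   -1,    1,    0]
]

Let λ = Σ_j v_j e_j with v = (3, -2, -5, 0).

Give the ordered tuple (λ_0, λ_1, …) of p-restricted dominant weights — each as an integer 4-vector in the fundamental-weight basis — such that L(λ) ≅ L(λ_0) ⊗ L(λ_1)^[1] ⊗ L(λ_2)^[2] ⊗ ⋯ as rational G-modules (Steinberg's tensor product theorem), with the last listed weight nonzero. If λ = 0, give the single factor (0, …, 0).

((0, 1, 0, 0),)

Change of basis e → ω: c = M·v where v = (3, -2, -5, 0):
  c_1 = 5·3 + (0)·(-2) + (3)·(-5) + 2·0 = 0
  c_2 = 2·3 + (0)·(-2) + (1)·(-5) + 0·0 = 1
  c_3 = 0·3 + (0)·(-2) + (0)·(-5) + (-1)·(0) = 0
  c_4 = 1·3 + (-1)·(-2) + (1)·(-5) + 0·0 = 0
Expand coordinatewise in base 2:
  c_1 = 0
  c_2 = 1 = 1·2^0
  c_3 = 0
  c_4 = 0
λ_0 = (0, 1, 0, 0)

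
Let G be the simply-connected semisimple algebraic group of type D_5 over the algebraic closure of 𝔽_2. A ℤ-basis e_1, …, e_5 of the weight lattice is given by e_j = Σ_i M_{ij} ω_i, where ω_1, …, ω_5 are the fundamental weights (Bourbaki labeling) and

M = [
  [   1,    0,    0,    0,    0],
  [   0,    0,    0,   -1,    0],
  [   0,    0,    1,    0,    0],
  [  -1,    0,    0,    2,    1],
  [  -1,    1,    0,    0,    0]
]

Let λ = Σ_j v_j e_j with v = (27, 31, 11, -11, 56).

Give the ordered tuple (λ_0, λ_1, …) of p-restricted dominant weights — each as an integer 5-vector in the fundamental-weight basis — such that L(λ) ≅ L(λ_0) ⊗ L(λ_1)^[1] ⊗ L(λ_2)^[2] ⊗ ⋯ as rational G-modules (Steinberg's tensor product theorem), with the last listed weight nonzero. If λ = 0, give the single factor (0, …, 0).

Change of basis e → ω: c = M·v where v = (27, 31, 11, -11, 56):
  c_1 = 1·27 + 0·31 + 0·11 + (0)·(-11) + 0·56 = 27
  c_2 = 0·27 + 0·31 + 0·11 + (-1)·(-11) + 0·56 = 11
  c_3 = 0·27 + 0·31 + 1·11 + (0)·(-11) + 0·56 = 11
  c_4 = (-1)·(27) + 0·31 + 0·11 + (2)·(-11) + 1·56 = 7
  c_5 = (-1)·(27) + 1·31 + 0·11 + (0)·(-11) + 0·56 = 4
p = 2; digits c_i = Σ_j d_{ij}·2^j, 0 ≤ d_{ij} < 2:
  c_1 = 27 = 1·2^0 + 1·2^1 + 0·2^2 + 1·2^3 + 1·2^4
  c_2 = 11 = 1·2^0 + 1·2^1 + 0·2^2 + 1·2^3
  c_3 = 11 = 1·2^0 + 1·2^1 + 0·2^2 + 1·2^3
  c_4 = 7 = 1·2^0 + 1·2^1 + 1·2^2
  c_5 = 4 = 0·2^0 + 0·2^1 + 1·2^2
Factor λ_0 = (1, 1, 1, 1, 0)
Factor λ_1 = (1, 1, 1, 1, 0)
Factor λ_2 = (0, 0, 0, 1, 1)
Factor λ_3 = (1, 1, 1, 0, 0)
Factor λ_4 = (1, 0, 0, 0, 0)

((1, 1, 1, 1, 0), (1, 1, 1, 1, 0), (0, 0, 0, 1, 1), (1, 1, 1, 0, 0), (1, 0, 0, 0, 0))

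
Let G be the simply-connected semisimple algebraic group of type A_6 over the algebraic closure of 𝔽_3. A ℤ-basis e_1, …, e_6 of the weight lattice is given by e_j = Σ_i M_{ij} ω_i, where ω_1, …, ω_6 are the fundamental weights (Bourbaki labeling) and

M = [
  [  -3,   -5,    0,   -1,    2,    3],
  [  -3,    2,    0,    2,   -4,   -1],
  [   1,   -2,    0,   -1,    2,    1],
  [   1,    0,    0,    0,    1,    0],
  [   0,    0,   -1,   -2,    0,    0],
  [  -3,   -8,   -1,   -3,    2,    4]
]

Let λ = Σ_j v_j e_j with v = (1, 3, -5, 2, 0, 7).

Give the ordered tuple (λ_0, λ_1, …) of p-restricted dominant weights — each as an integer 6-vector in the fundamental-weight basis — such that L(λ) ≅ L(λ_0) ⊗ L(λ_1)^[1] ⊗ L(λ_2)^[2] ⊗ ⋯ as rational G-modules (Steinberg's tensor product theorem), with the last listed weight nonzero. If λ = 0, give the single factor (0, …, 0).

((1, 0, 0, 1, 1, 0),)

In the fundamental-weight basis, λ has coordinates c = M·v (v = (1, 3, -5, 2, 0, 7)):
  c_1 = -3*1 + -5*3 + 0*-5 + -1*2 + 2*0 + 3*7 = 1
  c_2 = -3*1 + 2*3 + 0*-5 + 2*2 + -4*0 + -1*7 = 0
  c_3 = 1*1 + -2*3 + 0*-5 + -1*2 + 2*0 + 1*7 = 0
  c_4 = 1*1 + 0*3 + 0*-5 + 0*2 + 1*0 + 0*7 = 1
  c_5 = 0*1 + 0*3 + -1*-5 + -2*2 + 0*0 + 0*7 = 1
  c_6 = -3*1 + -8*3 + -1*-5 + -3*2 + 2*0 + 4*7 = 0
Writing each c_i in base p = 3:
  c_1 = 1 = 1·3^0
  c_2 = 0
  c_3 = 0
  c_4 = 1 = 1·3^0
  c_5 = 1 = 1·3^0
  c_6 = 0
p-restricted factor λ_0 = (1, 0, 0, 1, 1, 0)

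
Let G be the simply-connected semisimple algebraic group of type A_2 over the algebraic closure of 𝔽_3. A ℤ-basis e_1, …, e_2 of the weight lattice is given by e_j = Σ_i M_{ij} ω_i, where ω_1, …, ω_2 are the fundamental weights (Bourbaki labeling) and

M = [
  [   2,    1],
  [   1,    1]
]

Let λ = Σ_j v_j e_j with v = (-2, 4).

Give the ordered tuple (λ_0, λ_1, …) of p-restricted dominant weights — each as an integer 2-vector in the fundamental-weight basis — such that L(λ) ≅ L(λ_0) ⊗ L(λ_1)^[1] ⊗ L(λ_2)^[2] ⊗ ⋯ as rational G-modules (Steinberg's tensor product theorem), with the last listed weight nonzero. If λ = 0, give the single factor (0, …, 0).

Change of basis e → ω: c = M·v where v = (-2, 4):
  c_1 = 2*-2 + 1*4 = 0
  c_2 = 1*-2 + 1*4 = 2
Expand coordinatewise in base 3:
  c_1 = 0
  c_2 = 2 = 2·3^0
p-restricted factor λ_0 = (0, 2)

((0, 2),)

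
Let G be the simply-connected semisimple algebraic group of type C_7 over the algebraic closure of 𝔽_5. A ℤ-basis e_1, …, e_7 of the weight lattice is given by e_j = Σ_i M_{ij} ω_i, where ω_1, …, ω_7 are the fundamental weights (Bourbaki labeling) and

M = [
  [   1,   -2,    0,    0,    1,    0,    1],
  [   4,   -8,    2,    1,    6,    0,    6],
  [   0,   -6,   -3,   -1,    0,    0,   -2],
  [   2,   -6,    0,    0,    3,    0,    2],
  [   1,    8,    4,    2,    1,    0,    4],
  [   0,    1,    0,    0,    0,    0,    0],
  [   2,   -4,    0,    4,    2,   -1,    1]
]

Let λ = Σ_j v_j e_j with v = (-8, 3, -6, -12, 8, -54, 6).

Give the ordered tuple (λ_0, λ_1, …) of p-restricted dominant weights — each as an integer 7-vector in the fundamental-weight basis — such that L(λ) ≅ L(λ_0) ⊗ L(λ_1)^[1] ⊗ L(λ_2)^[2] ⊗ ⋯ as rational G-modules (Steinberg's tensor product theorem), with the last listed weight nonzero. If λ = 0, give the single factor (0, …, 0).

((0, 4, 0, 2, 0, 3, 0),)

Compute c_i = Σ_j M_{ij} v_j with v = (-8, 3, -6, -12, 8, -54, 6):
  c_1 = (1)·(-8) + (-2)·(3) + (0)·(-6) + (0)·(-12) + 1·8 + (0)·(-54) + 1·6 = 0
  c_2 = (4)·(-8) + (-8)·(3) + (2)·(-6) + (1)·(-12) + 6·8 + (0)·(-54) + 6·6 = 4
  c_3 = (0)·(-8) + (-6)·(3) + (-3)·(-6) + (-1)·(-12) + 0·8 + (0)·(-54) + (-2)·(6) = 0
  c_4 = (2)·(-8) + (-6)·(3) + (0)·(-6) + (0)·(-12) + 3·8 + (0)·(-54) + 2·6 = 2
  c_5 = (1)·(-8) + 8·3 + (4)·(-6) + (2)·(-12) + 1·8 + (0)·(-54) + 4·6 = 0
  c_6 = (0)·(-8) + 1·3 + (0)·(-6) + (0)·(-12) + 0·8 + (0)·(-54) + 0·6 = 3
  c_7 = (2)·(-8) + (-4)·(3) + (0)·(-6) + (4)·(-12) + 2·8 + (-1)·(-54) + 1·6 = 0
Base-5 expansion of each c_i:
  c_1 = 0
  c_2 = 4 = 4·5^0
  c_3 = 0
  c_4 = 2 = 2·5^0
  c_5 = 0
  c_6 = 3 = 3·5^0
  c_7 = 0
Factor λ_0 = (0, 4, 0, 2, 0, 3, 0)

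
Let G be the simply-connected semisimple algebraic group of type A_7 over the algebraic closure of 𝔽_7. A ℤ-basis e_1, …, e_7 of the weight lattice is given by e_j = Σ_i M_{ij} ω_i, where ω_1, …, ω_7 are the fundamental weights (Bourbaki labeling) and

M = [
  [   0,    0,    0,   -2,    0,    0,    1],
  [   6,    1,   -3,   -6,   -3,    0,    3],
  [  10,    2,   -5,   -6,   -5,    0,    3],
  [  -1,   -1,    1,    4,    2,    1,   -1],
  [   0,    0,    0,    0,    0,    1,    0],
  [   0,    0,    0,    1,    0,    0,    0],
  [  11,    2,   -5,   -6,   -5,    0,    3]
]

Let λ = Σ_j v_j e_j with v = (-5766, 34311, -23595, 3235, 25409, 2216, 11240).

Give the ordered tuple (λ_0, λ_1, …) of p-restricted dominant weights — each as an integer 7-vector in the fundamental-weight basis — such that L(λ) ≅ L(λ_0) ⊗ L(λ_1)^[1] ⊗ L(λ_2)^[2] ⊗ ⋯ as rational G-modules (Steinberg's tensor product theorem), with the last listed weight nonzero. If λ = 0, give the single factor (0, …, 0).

ω-coordinates c = M·v, v = (-5766, 34311, -23595, 3235, 25409, 2216, 11240):
  c_1 = (0)·(-5766) + 0·34311 + (0)·(-23595) + (-2)·(3235) + 0·25409 + 0·2216 + 1·11240 = 4770
  c_2 = (6)·(-5766) + 1·34311 + (-3)·(-23595) + (-6)·(3235) + (-3)·(25409) + 0·2216 + 3·11240 = 8583
  c_3 = (10)·(-5766) + 2·34311 + (-5)·(-23595) + (-6)·(3235) + (-5)·(25409) + 0·2216 + 3·11240 = 16202
  c_4 = (-1)·(-5766) + (-1)·(34311) + (1)·(-23595) + 4·3235 + 2·25409 + 1·2216 + (-1)·(11240) = 2594
  c_5 = (0)·(-5766) + 0·34311 + (0)·(-23595) + 0·3235 + 0·25409 + 1·2216 + 0·11240 = 2216
  c_6 = (0)·(-5766) + 0·34311 + (0)·(-23595) + 1·3235 + 0·25409 + 0·2216 + 0·11240 = 3235
  c_7 = (11)·(-5766) + 2·34311 + (-5)·(-23595) + (-6)·(3235) + (-5)·(25409) + 0·2216 + 3·11240 = 10436
Writing each c_i in base p = 7:
  c_1 = 4770 = 3·7^0 + 2·7^1 + 6·7^2 + 6·7^3 + 1·7^4
  c_2 = 8583 = 1·7^0 + 1·7^1 + 0·7^2 + 4·7^3 + 3·7^4
  c_3 = 16202 = 4·7^0 + 4·7^1 + 1·7^2 + 5·7^3 + 6·7^4
  c_4 = 2594 = 4·7^0 + 6·7^1 + 3·7^2 + 0·7^3 + 1·7^4
  c_5 = 2216 = 4·7^0 + 1·7^1 + 3·7^2 + 6·7^3
  c_6 = 3235 = 1·7^0 + 0·7^1 + 3·7^2 + 2·7^3 + 1·7^4
  c_7 = 10436 = 6·7^0 + 6·7^1 + 2·7^2 + 2·7^3 + 4·7^4
λ_0 = (3, 1, 4, 4, 4, 1, 6)
λ_1 = (2, 1, 4, 6, 1, 0, 6)
λ_2 = (6, 0, 1, 3, 3, 3, 2)
λ_3 = (6, 4, 5, 0, 6, 2, 2)
λ_4 = (1, 3, 6, 1, 0, 1, 4)

((3, 1, 4, 4, 4, 1, 6), (2, 1, 4, 6, 1, 0, 6), (6, 0, 1, 3, 3, 3, 2), (6, 4, 5, 0, 6, 2, 2), (1, 3, 6, 1, 0, 1, 4))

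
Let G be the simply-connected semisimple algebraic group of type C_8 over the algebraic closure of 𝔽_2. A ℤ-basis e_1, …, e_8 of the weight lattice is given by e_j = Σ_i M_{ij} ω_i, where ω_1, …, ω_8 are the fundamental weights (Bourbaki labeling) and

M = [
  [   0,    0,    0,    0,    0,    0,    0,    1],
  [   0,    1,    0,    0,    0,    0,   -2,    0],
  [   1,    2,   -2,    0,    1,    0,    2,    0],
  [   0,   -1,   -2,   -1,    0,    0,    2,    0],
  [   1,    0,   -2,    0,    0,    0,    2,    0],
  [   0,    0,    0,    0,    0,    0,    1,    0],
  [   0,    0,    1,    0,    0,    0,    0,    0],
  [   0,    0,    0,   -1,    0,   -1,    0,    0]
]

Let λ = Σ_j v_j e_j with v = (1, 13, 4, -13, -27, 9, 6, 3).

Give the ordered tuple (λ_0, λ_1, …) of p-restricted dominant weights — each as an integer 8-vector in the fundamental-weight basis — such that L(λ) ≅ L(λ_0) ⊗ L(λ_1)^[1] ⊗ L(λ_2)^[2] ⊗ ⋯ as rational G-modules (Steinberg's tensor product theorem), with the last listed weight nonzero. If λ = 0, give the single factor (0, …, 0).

In the fundamental-weight basis, λ has coordinates c = M·v (v = (1, 13, 4, -13, -27, 9, 6, 3)):
  c_1 = 0*1 + 0*13 + 0*4 + 0*-13 + 0*-27 + 0*9 + 0*6 + 1*3 = 3
  c_2 = 0*1 + 1*13 + 0*4 + 0*-13 + 0*-27 + 0*9 + -2*6 + 0*3 = 1
  c_3 = 1*1 + 2*13 + -2*4 + 0*-13 + 1*-27 + 0*9 + 2*6 + 0*3 = 4
  c_4 = 0*1 + -1*13 + -2*4 + -1*-13 + 0*-27 + 0*9 + 2*6 + 0*3 = 4
  c_5 = 1*1 + 0*13 + -2*4 + 0*-13 + 0*-27 + 0*9 + 2*6 + 0*3 = 5
  c_6 = 0*1 + 0*13 + 0*4 + 0*-13 + 0*-27 + 0*9 + 1*6 + 0*3 = 6
  c_7 = 0*1 + 0*13 + 1*4 + 0*-13 + 0*-27 + 0*9 + 0*6 + 0*3 = 4
  c_8 = 0*1 + 0*13 + 0*4 + -1*-13 + 0*-27 + -1*9 + 0*6 + 0*3 = 4
Expand coordinatewise in base 2:
  c_1 = 3 = 1·2^0 + 1·2^1
  c_2 = 1 = 1·2^0
  c_3 = 4 = 0·2^0 + 0·2^1 + 1·2^2
  c_4 = 4 = 0·2^0 + 0·2^1 + 1·2^2
  c_5 = 5 = 1·2^0 + 0·2^1 + 1·2^2
  c_6 = 6 = 0·2^0 + 1·2^1 + 1·2^2
  c_7 = 4 = 0·2^0 + 0·2^1 + 1·2^2
  c_8 = 4 = 0·2^0 + 0·2^1 + 1·2^2
Factor λ_0 = (1, 1, 0, 0, 1, 0, 0, 0)
Factor λ_1 = (1, 0, 0, 0, 0, 1, 0, 0)
Factor λ_2 = (0, 0, 1, 1, 1, 1, 1, 1)

((1, 1, 0, 0, 1, 0, 0, 0), (1, 0, 0, 0, 0, 1, 0, 0), (0, 0, 1, 1, 1, 1, 1, 1))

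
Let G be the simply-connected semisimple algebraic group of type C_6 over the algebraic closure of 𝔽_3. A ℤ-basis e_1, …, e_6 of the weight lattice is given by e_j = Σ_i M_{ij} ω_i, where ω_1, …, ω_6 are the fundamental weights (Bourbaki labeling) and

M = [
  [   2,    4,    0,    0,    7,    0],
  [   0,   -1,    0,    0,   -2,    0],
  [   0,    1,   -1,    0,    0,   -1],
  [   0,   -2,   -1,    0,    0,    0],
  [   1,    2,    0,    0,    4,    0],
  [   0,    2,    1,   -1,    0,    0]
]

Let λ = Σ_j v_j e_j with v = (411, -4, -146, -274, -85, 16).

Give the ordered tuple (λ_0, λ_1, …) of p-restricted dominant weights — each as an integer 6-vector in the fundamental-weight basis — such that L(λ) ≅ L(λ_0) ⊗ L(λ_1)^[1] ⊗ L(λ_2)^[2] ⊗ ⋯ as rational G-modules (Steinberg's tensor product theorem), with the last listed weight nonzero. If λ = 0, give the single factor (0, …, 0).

((1, 0, 0, 1, 0, 0), (1, 1, 0, 0, 0, 1), (2, 1, 2, 2, 1, 1), (1, 0, 1, 2, 2, 1), (2, 2, 1, 1, 0, 1))

ω-coordinates c = M·v, v = (411, -4, -146, -274, -85, 16):
  c_1 = 2·411 + (4)·(-4) + (0)·(-146) + (0)·(-274) + (7)·(-85) + 0·16 = 211
  c_2 = 0·411 + (-1)·(-4) + (0)·(-146) + (0)·(-274) + (-2)·(-85) + 0·16 = 174
  c_3 = 0·411 + (1)·(-4) + (-1)·(-146) + (0)·(-274) + (0)·(-85) + (-1)·(16) = 126
  c_4 = 0·411 + (-2)·(-4) + (-1)·(-146) + (0)·(-274) + (0)·(-85) + 0·16 = 154
  c_5 = 1·411 + (2)·(-4) + (0)·(-146) + (0)·(-274) + (4)·(-85) + 0·16 = 63
  c_6 = 0·411 + (2)·(-4) + (1)·(-146) + (-1)·(-274) + (0)·(-85) + 0·16 = 120
Expand coordinatewise in base 3:
  c_1 = 211 = 1·3^0 + 1·3^1 + 2·3^2 + 1·3^3 + 2·3^4
  c_2 = 174 = 0·3^0 + 1·3^1 + 1·3^2 + 0·3^3 + 2·3^4
  c_3 = 126 = 0·3^0 + 0·3^1 + 2·3^2 + 1·3^3 + 1·3^4
  c_4 = 154 = 1·3^0 + 0·3^1 + 2·3^2 + 2·3^3 + 1·3^4
  c_5 = 63 = 0·3^0 + 0·3^1 + 1·3^2 + 2·3^3
  c_6 = 120 = 0·3^0 + 1·3^1 + 1·3^2 + 1·3^3 + 1·3^4
p-restricted factor λ_0 = (1, 0, 0, 1, 0, 0)
p-restricted factor λ_1 = (1, 1, 0, 0, 0, 1)
p-restricted factor λ_2 = (2, 1, 2, 2, 1, 1)
p-restricted factor λ_3 = (1, 0, 1, 2, 2, 1)
p-restricted factor λ_4 = (2, 2, 1, 1, 0, 1)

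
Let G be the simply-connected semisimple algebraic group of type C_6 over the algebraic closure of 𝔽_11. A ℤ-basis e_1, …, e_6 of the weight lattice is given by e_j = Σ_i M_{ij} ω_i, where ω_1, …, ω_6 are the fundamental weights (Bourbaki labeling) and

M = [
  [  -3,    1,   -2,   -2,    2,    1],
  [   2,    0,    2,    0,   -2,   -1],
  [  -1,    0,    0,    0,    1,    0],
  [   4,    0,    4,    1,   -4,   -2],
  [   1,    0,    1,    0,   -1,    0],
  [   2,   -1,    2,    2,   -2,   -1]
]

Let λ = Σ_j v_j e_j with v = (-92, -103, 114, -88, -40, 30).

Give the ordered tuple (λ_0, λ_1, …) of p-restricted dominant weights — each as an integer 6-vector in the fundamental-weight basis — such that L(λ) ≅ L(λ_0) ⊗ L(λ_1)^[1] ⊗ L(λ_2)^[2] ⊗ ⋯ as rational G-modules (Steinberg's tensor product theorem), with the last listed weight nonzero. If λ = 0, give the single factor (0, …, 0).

Change of basis e → ω: c = M·v where v = (-92, -103, 114, -88, -40, 30):
  c_1 = (-3)·(-92) + (1)·(-103) + (-2)·(114) + (-2)·(-88) + (2)·(-40) + (1)·(30) = 71
  c_2 = (2)·(-92) + (0)·(-103) + (2)·(114) + (0)·(-88) + (-2)·(-40) + (-1)·(30) = 94
  c_3 = (-1)·(-92) + (0)·(-103) + (0)·(114) + (0)·(-88) + (1)·(-40) + (0)·(30) = 52
  c_4 = (4)·(-92) + (0)·(-103) + (4)·(114) + (1)·(-88) + (-4)·(-40) + (-2)·(30) = 100
  c_5 = (1)·(-92) + (0)·(-103) + (1)·(114) + (0)·(-88) + (-1)·(-40) + (0)·(30) = 62
  c_6 = (2)·(-92) + (-1)·(-103) + (2)·(114) + (2)·(-88) + (-2)·(-40) + (-1)·(30) = 21
p = 11; digits c_i = Σ_j d_{ij}·11^j, 0 ≤ d_{ij} < 11:
  c_1 = 71 = 5·11^0 + 6·11^1
  c_2 = 94 = 6·11^0 + 8·11^1
  c_3 = 52 = 8·11^0 + 4·11^1
  c_4 = 100 = 1·11^0 + 9·11^1
  c_5 = 62 = 7·11^0 + 5·11^1
  c_6 = 21 = 10·11^0 + 1·11^1
λ_0 = (5, 6, 8, 1, 7, 10)
λ_1 = (6, 8, 4, 9, 5, 1)

((5, 6, 8, 1, 7, 10), (6, 8, 4, 9, 5, 1))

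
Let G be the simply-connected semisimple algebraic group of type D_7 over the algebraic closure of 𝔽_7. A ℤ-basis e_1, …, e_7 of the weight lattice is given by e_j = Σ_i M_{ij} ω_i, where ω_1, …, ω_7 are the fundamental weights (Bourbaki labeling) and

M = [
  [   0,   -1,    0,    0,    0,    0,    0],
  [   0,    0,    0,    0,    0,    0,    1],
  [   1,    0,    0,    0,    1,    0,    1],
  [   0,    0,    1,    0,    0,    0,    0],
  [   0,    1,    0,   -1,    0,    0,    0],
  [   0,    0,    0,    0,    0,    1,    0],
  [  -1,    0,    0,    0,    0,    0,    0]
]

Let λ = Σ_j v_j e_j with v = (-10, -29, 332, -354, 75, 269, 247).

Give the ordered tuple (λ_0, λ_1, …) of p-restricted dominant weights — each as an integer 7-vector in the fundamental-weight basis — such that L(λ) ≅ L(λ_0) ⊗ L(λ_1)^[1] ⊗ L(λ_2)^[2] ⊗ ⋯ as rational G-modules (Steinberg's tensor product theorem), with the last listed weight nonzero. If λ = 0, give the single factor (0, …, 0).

Change of basis e → ω: c = M·v where v = (-10, -29, 332, -354, 75, 269, 247):
  c_1 = (0)·(-10) + (-1)·(-29) + 0·332 + (0)·(-354) + 0·75 + 0·269 + 0·247 = 29
  c_2 = (0)·(-10) + (0)·(-29) + 0·332 + (0)·(-354) + 0·75 + 0·269 + 1·247 = 247
  c_3 = (1)·(-10) + (0)·(-29) + 0·332 + (0)·(-354) + 1·75 + 0·269 + 1·247 = 312
  c_4 = (0)·(-10) + (0)·(-29) + 1·332 + (0)·(-354) + 0·75 + 0·269 + 0·247 = 332
  c_5 = (0)·(-10) + (1)·(-29) + 0·332 + (-1)·(-354) + 0·75 + 0·269 + 0·247 = 325
  c_6 = (0)·(-10) + (0)·(-29) + 0·332 + (0)·(-354) + 0·75 + 1·269 + 0·247 = 269
  c_7 = (-1)·(-10) + (0)·(-29) + 0·332 + (0)·(-354) + 0·75 + 0·269 + 0·247 = 10
Expand coordinatewise in base 7:
  c_1 = 29 = 1·7^0 + 4·7^1
  c_2 = 247 = 2·7^0 + 0·7^1 + 5·7^2
  c_3 = 312 = 4·7^0 + 2·7^1 + 6·7^2
  c_4 = 332 = 3·7^0 + 5·7^1 + 6·7^2
  c_5 = 325 = 3·7^0 + 4·7^1 + 6·7^2
  c_6 = 269 = 3·7^0 + 3·7^1 + 5·7^2
  c_7 = 10 = 3·7^0 + 1·7^1
Factor λ_0 = (1, 2, 4, 3, 3, 3, 3)
Factor λ_1 = (4, 0, 2, 5, 4, 3, 1)
Factor λ_2 = (0, 5, 6, 6, 6, 5, 0)

((1, 2, 4, 3, 3, 3, 3), (4, 0, 2, 5, 4, 3, 1), (0, 5, 6, 6, 6, 5, 0))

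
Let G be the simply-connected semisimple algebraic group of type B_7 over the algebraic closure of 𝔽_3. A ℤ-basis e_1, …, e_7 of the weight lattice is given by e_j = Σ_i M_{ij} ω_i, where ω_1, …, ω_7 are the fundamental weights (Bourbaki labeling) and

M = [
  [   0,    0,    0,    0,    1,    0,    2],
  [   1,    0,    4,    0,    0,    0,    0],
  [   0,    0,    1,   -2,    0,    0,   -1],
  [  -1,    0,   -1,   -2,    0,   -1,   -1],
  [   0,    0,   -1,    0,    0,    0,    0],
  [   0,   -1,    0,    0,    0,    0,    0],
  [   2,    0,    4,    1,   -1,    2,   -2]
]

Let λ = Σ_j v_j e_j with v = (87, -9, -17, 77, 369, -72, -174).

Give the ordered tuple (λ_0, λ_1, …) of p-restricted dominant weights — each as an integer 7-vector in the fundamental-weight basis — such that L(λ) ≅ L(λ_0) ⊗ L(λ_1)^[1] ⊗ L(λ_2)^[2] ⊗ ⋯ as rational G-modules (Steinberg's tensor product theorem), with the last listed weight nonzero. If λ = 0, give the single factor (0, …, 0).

Change of basis e → ω: c = M·v where v = (87, -9, -17, 77, 369, -72, -174):
  c_1 = 0*87 + 0*-9 + 0*-17 + 0*77 + 1*369 + 0*-72 + 2*-174 = 21
  c_2 = 1*87 + 0*-9 + 4*-17 + 0*77 + 0*369 + 0*-72 + 0*-174 = 19
  c_3 = 0*87 + 0*-9 + 1*-17 + -2*77 + 0*369 + 0*-72 + -1*-174 = 3
  c_4 = -1*87 + 0*-9 + -1*-17 + -2*77 + 0*369 + -1*-72 + -1*-174 = 22
  c_5 = 0*87 + 0*-9 + -1*-17 + 0*77 + 0*369 + 0*-72 + 0*-174 = 17
  c_6 = 0*87 + -1*-9 + 0*-17 + 0*77 + 0*369 + 0*-72 + 0*-174 = 9
  c_7 = 2*87 + 0*-9 + 4*-17 + 1*77 + -1*369 + 2*-72 + -2*-174 = 18
p = 3; digits c_i = Σ_j d_{ij}·3^j, 0 ≤ d_{ij} < 3:
  c_1 = 21 = 0·3^0 + 1·3^1 + 2·3^2
  c_2 = 19 = 1·3^0 + 0·3^1 + 2·3^2
  c_3 = 3 = 0·3^0 + 1·3^1
  c_4 = 22 = 1·3^0 + 1·3^1 + 2·3^2
  c_5 = 17 = 2·3^0 + 2·3^1 + 1·3^2
  c_6 = 9 = 0·3^0 + 0·3^1 + 1·3^2
  c_7 = 18 = 0·3^0 + 0·3^1 + 2·3^2
p-restricted factor λ_0 = (0, 1, 0, 1, 2, 0, 0)
p-restricted factor λ_1 = (1, 0, 1, 1, 2, 0, 0)
p-restricted factor λ_2 = (2, 2, 0, 2, 1, 1, 2)

((0, 1, 0, 1, 2, 0, 0), (1, 0, 1, 1, 2, 0, 0), (2, 2, 0, 2, 1, 1, 2))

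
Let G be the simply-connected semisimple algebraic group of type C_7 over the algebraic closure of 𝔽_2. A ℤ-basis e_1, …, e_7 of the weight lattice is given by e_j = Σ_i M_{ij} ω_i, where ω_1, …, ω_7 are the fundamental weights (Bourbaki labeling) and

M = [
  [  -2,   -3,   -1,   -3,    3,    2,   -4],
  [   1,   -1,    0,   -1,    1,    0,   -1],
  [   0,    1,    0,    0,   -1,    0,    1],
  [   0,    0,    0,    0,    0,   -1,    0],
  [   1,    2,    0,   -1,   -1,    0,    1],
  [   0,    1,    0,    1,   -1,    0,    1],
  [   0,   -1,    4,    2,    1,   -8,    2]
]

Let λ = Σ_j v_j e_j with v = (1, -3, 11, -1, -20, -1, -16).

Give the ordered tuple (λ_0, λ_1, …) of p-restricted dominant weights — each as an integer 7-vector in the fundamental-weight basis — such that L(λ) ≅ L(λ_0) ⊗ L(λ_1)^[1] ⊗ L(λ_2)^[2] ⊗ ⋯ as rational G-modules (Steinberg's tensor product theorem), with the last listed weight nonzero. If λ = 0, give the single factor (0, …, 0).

((1, 1, 1, 1, 0, 0, 1),)

ω-coordinates c = M·v, v = (1, -3, 11, -1, -20, -1, -16):
  c_1 = (-2)·(1) + (-3)·(-3) + (-1)·(11) + (-3)·(-1) + (3)·(-20) + (2)·(-1) + (-4)·(-16) = 1
  c_2 = (1)·(1) + (-1)·(-3) + (0)·(11) + (-1)·(-1) + (1)·(-20) + (0)·(-1) + (-1)·(-16) = 1
  c_3 = (0)·(1) + (1)·(-3) + (0)·(11) + (0)·(-1) + (-1)·(-20) + (0)·(-1) + (1)·(-16) = 1
  c_4 = (0)·(1) + (0)·(-3) + (0)·(11) + (0)·(-1) + (0)·(-20) + (-1)·(-1) + (0)·(-16) = 1
  c_5 = (1)·(1) + (2)·(-3) + (0)·(11) + (-1)·(-1) + (-1)·(-20) + (0)·(-1) + (1)·(-16) = 0
  c_6 = (0)·(1) + (1)·(-3) + (0)·(11) + (1)·(-1) + (-1)·(-20) + (0)·(-1) + (1)·(-16) = 0
  c_7 = (0)·(1) + (-1)·(-3) + (4)·(11) + (2)·(-1) + (1)·(-20) + (-8)·(-1) + (2)·(-16) = 1
Expand coordinatewise in base 2:
  c_1 = 1 = 1·2^0
  c_2 = 1 = 1·2^0
  c_3 = 1 = 1·2^0
  c_4 = 1 = 1·2^0
  c_5 = 0
  c_6 = 0
  c_7 = 1 = 1·2^0
Factor λ_0 = (1, 1, 1, 1, 0, 0, 1)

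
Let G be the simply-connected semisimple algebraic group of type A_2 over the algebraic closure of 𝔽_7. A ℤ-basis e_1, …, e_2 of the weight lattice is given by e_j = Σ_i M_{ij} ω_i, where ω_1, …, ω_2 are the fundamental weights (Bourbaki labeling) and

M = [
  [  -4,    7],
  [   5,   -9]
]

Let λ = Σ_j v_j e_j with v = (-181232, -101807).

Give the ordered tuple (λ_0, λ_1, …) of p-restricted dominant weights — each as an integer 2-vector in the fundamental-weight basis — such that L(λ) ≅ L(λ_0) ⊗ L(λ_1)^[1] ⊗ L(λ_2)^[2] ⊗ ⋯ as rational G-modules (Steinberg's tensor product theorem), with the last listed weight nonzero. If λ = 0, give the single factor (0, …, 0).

Converting to the ω-basis (c_i = row i of M dotted with v = (-181232, -101807)):
  c_1 = (-4)·(-181232) + (7)·(-101807) = 12279
  c_2 = (5)·(-181232) + (-9)·(-101807) = 10103
Base-7 expansion of each c_i:
  c_1 = 12279 = 1·7^0 + 4·7^1 + 5·7^2 + 0·7^3 + 5·7^4
  c_2 = 10103 = 2·7^0 + 1·7^1 + 3·7^2 + 1·7^3 + 4·7^4
p-restricted factor λ_0 = (1, 2)
p-restricted factor λ_1 = (4, 1)
p-restricted factor λ_2 = (5, 3)
p-restricted factor λ_3 = (0, 1)
p-restricted factor λ_4 = (5, 4)

((1, 2), (4, 1), (5, 3), (0, 1), (5, 4))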